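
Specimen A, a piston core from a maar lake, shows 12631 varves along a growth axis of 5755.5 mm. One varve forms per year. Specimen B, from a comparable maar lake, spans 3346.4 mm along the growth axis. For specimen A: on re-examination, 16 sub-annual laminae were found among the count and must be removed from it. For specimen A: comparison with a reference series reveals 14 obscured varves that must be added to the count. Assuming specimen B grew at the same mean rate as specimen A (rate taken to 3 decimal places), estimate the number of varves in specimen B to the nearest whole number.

Specimen A: true varve count = 12631 − 16 + 14 = 12629.
A: Mean rate = 5755.5 mm / 12629 years ≈ 0.456 mm/year.
For B, 3346.4 / 0.456 = 7338.60 years ≈ 7339 varves.

7339 varves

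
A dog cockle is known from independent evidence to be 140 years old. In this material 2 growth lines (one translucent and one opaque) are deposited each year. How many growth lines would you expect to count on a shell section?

280 growth lines

Expected growth lines: 140 × 2 = 280.
So 280 growth lines should be present.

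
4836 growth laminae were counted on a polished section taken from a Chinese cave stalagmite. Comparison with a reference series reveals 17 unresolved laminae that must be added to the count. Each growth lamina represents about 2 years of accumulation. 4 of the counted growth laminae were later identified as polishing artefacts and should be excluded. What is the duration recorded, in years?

9698 years

Correcting the raw count gives 4836 − 4 + 17 = 4849 true growth laminae.
Multiplying by 2 years per growth lamina: 4849 × 2 = 9698 years.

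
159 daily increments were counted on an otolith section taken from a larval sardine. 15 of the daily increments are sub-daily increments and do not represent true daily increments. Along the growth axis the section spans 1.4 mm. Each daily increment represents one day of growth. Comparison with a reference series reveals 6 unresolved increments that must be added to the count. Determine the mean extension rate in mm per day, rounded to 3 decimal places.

Correcting the raw count gives 159 − 15 + 6 = 150 true daily increments.
1.4 mm over 150 days gives 1.4 / 150 ≈ 0.009 mm per day.

0.009 mm per day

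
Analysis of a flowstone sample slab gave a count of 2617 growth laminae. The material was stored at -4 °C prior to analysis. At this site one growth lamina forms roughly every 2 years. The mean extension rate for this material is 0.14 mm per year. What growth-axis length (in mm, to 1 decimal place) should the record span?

2617 growth laminae at 2 years each span 2617 × 2 = 5234 years.
Predicted length = 0.14 mm/year × 5234 years = 732.8 mm.

732.8 mm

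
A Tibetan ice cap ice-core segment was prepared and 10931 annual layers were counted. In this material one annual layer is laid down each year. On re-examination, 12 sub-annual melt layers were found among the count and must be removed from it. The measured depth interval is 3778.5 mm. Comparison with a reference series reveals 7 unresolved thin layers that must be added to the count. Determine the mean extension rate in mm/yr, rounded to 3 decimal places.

Correcting the raw count gives 10931 − 12 + 7 = 10926 true annual layers.
Mean rate = 3778.5 mm / 10926 years ≈ 0.346 mm/yr.

0.346 mm/yr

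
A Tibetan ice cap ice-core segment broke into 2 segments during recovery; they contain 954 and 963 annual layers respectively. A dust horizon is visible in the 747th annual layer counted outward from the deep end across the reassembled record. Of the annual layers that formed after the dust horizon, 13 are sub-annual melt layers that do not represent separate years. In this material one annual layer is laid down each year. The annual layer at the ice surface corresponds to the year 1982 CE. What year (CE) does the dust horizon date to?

Total annual layers = 954 + 963 = 1917.
1917 − 747 = 1170 annual layers lie beyond the dust horizon toward the ice surface.
Removing the 13 false annual layers leaves 1170 − 13 = 1157 true annual layers beyond the dust horizon.
The annual layer at the ice surface is 1982 CE, so the dust horizon dates to 1982 − 1157 = 825 CE.

825 CE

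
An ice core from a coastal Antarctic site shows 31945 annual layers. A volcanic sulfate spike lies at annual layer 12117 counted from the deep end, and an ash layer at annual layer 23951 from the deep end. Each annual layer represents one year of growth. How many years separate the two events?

11834 years

23951 − 12117 = 11834 annual layers lie between the two events.
That is 11834 years at one annual layer per year.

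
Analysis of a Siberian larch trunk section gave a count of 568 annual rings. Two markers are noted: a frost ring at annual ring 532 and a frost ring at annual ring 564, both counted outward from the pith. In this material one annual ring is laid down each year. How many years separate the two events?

32 years

The two markers are separated by 564 − 532 = 32 annual rings.
One annual ring per year makes the interval 32 years.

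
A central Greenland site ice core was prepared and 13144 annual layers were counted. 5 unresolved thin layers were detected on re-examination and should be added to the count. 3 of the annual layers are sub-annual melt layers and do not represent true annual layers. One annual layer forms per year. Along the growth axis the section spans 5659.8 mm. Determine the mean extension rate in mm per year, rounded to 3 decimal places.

0.431 mm per year

After corrections the count is 13144 − 3 + 5 = 13146 annual layers.
5659.8 mm over 13146 years gives 5659.8 / 13146 ≈ 0.431 mm per year.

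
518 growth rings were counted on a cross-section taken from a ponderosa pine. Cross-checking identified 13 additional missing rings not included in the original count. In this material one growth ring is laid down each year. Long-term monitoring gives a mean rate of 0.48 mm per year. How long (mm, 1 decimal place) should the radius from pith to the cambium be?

Adjusted count: 518 + 13 = 531 growth rings.
Length ≈ 0.48 × 531 = 254.9 mm.

254.9 mm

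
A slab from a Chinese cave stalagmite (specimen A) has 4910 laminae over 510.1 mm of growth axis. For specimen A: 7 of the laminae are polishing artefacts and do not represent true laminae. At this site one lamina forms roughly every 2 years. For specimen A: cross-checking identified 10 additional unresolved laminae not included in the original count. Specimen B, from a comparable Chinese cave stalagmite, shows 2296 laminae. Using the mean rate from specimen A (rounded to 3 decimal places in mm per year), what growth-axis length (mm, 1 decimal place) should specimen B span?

238.8 mm

Specimen A: after corrections the count is 4910 − 7 + 10 = 4913 laminae.
Specimen A: 4913 laminae at 2 years each span 4913 × 2 = 9826 years.
A: Mean rate = 510.1 mm / 9826 years ≈ 0.052 mm/year.
Specimen B: multiplying by 2 years per lamina: 2296 × 2 = 4592 years. B's length ≈ 0.052 × 4592 = 238.8 mm.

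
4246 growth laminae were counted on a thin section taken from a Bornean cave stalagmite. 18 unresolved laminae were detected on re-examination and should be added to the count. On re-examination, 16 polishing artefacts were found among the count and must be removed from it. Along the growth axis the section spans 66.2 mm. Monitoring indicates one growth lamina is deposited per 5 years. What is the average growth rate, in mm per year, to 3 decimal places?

0.003 mm per year

Correcting the raw count gives 4246 − 16 + 18 = 4248 true growth laminae.
At 5 years per growth lamina, 4248 × 5 = 21240 years.
66.2 mm over 21240 years gives 66.2 / 21240 ≈ 0.003 mm per year.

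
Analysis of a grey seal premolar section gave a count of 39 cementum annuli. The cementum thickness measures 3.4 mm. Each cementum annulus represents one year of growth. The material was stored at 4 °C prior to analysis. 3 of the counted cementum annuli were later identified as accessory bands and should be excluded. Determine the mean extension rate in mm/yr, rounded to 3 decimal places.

0.094 mm/yr

After corrections the count is 39 − 3 = 36 cementum annuli.
Extension rate ≈ 3.4 / 36 = 0.094 mm/yr.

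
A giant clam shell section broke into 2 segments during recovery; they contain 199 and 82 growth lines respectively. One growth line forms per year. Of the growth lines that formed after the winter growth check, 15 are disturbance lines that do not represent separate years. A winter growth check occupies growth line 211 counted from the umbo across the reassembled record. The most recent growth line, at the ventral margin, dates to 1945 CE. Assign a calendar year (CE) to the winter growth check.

1890 CE

Total growth lines = 199 + 82 = 281.
Between growth line 211 and the ventral margin there are 281 − 211 = 70 growth lines.
Removing the 15 false growth lines leaves 70 − 15 = 55 true growth lines beyond the winter growth check.
1945 − 55 = 1890 CE.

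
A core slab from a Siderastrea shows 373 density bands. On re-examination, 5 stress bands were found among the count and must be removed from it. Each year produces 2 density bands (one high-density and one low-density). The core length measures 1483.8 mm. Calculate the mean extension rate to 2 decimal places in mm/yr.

After corrections the count is 373 − 5 = 368 density bands.
Dividing by 2 density bands per year: 368 / 2 = 184 years.
Mean rate = 1483.8 mm / 184 years ≈ 8.06 mm/yr.

8.06 mm/yr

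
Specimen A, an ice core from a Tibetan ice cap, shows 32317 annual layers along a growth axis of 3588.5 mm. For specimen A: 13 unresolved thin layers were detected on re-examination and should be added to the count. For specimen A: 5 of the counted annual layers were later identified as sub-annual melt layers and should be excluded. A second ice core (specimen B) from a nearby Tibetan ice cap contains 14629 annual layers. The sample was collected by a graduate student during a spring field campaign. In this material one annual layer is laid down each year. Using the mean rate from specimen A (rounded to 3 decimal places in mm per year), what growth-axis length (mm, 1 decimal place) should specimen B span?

1623.8 mm

Specimen A: after corrections the count is 32317 − 5 + 13 = 32325 annual layers.
A: Mean rate = 3588.5 mm / 32325 years ≈ 0.111 mm/year.
B's length ≈ 0.111 × 14629 = 1623.8 mm.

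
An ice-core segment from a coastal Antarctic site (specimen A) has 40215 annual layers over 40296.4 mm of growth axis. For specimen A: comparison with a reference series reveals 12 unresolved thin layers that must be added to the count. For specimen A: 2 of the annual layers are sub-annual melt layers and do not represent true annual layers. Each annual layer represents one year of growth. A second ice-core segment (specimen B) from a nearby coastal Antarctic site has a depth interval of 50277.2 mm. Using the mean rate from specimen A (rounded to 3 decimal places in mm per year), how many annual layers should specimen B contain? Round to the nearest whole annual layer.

50177 annual layers

Specimen A: correcting the raw count gives 40215 − 2 + 12 = 40225 true annual layers.
A: Extension rate ≈ 40296.4 / 40225 = 1.002 mm/year.
For B, 50277.2 / 1.002 = 50176.85 years ≈ 50177 annual layers.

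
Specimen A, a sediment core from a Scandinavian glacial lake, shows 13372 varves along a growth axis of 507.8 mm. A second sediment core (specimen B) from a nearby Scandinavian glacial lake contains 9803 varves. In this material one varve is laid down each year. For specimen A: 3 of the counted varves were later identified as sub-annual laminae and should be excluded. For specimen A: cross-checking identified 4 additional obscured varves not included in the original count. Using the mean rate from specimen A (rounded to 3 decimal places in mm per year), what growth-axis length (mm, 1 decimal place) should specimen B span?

372.5 mm

Specimen A: after corrections the count is 13372 − 3 + 4 = 13373 varves.
A: Mean rate = 507.8 mm / 13373 years ≈ 0.038 mm per year.
For B, 0.038 mm/year × 9803 years = 372.5 mm.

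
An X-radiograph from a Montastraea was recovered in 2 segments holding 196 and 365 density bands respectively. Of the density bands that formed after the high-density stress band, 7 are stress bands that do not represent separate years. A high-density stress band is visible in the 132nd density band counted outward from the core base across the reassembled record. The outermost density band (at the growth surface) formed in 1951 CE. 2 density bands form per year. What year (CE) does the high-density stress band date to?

1740 CE

Total density bands = 196 + 365 = 561.
561 − 132 = 429 density bands lie beyond the high-density stress band toward the growth surface.
429 − 7 false = 422 true density bands after the high-density stress band.
Dividing by 2 density bands per year: 422 / 2 = 211 years.
Counting back 211 years from 1951 CE places the high-density stress band in 1951 − 211 = 1740 CE.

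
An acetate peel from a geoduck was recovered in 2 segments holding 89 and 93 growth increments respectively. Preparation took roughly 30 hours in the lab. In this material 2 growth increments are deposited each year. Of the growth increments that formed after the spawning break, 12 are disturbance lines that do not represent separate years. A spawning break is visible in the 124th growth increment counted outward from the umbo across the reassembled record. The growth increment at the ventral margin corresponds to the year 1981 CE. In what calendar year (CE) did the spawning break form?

Total growth increments = 89 + 93 = 182.
Between growth increment 124 and the ventral margin there are 182 − 124 = 58 growth increments.
58 − 12 false = 46 true growth increments after the spawning break.
Dividing by 2 growth increments per year: 46 / 2 = 23 years.
The growth increment at the ventral margin is 1981 CE, so the spawning break dates to 1981 − 23 = 1958 CE.

1958 CE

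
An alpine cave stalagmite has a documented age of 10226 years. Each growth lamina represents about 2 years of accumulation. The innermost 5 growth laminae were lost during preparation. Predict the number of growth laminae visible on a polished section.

Expected growth laminae: 10226 / 2 = 5113.
Less the 5 uncaptured growth laminae: 5113 − 5 = 5108.

5108 growth laminae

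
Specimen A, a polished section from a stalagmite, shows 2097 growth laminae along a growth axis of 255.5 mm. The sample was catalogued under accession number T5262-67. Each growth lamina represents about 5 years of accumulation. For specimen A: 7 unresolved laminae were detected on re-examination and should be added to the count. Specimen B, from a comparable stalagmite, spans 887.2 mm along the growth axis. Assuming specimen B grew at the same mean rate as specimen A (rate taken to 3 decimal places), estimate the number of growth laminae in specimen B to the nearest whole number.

Specimen A: adjusted count: 2097 + 7 = 2104 growth laminae.
Specimen A: 2104 growth laminae at 5 years each span 2104 × 5 = 10520 years.
A: 255.5 mm over 10520 years gives 255.5 / 10520 ≈ 0.024 mm/year.
B spans 887.2 / 0.024 = 36966.67 years; at 5 years per growth lamina that is 36966.67 / 5 ≈ 7393 growth laminae.

7393 growth laminae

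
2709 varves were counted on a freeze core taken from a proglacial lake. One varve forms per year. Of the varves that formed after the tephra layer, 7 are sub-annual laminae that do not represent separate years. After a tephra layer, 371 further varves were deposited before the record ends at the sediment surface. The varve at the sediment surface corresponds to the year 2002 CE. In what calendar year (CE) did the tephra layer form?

1638 CE

371 varves post-date the tephra layer.
Removing the 7 false varves leaves 371 − 7 = 364 true varves beyond the tephra layer.
Counting back 364 years from 2002 CE places the tephra layer in 2002 − 364 = 1638 CE.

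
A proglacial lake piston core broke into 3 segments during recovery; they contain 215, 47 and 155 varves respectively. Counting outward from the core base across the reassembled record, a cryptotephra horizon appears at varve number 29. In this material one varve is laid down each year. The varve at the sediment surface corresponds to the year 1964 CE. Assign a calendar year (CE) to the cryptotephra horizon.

1576 CE

Total varves = 215 + 47 + 155 = 417.
Between varve 29 and the sediment surface there are 417 − 29 = 388 varves.
Counting back 388 years from 1964 CE places the cryptotephra horizon in 1964 − 388 = 1576 CE.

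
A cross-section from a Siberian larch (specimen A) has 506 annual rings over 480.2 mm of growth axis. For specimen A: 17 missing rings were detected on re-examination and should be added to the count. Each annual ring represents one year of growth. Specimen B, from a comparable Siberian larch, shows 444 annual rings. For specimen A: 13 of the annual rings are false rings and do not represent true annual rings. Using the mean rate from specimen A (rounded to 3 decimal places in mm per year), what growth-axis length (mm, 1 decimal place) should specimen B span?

418.2 mm

Specimen A: true annual ring count = 506 − 13 + 17 = 510.
A: Mean rate = 480.2 mm / 510 years ≈ 0.942 mm per year.
For B, 0.942 mm/year × 444 years = 418.2 mm.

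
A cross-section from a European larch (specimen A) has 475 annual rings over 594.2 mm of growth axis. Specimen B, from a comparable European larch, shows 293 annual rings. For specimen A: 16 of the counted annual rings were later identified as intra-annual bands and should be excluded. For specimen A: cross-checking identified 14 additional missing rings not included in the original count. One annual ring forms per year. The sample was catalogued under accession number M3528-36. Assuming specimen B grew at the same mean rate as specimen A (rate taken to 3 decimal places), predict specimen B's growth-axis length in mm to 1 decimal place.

Specimen A: correcting the raw count gives 475 − 16 + 14 = 473 true annual rings.
A: Extension rate ≈ 594.2 / 473 = 1.256 mm/yr.
B's length ≈ 1.256 × 293 = 368.0 mm.

368.0 mm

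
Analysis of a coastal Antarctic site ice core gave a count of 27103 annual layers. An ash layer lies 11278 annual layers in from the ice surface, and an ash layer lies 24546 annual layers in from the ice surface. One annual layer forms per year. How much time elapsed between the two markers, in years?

13268 years

The two markers are separated by 24546 − 11278 = 13268 annual layers.
At one annual layer per year, 13268 years elapsed between them.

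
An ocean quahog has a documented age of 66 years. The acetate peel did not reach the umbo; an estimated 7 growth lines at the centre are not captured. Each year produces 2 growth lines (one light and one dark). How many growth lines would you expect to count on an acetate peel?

With 2 growth lines per year, 66 years would produce 66 × 2 = 132 growth lines.
Subtracting the 7 growth lines not captured gives 132 − 7 = 125 growth lines in the record.

125 growth lines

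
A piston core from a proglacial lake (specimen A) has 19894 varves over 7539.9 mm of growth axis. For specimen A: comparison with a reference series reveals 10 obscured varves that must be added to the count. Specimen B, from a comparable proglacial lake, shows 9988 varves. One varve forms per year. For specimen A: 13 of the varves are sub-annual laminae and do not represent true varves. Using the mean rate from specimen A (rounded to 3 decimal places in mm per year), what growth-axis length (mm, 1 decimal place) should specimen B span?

Specimen A: correcting the raw count gives 19894 − 13 + 10 = 19891 true varves.
A: Mean rate = 7539.9 mm / 19891 years ≈ 0.379 mm per year.
B's length ≈ 0.379 × 9988 = 3785.5 mm.

3785.5 mm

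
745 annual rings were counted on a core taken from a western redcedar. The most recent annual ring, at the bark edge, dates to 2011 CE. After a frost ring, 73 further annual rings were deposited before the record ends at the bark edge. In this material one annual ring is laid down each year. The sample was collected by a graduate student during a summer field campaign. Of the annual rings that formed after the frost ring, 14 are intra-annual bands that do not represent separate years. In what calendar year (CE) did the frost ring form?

1952 CE

There are 73 annual rings younger than the frost ring.
Removing the 14 false annual rings leaves 73 − 14 = 59 true annual rings beyond the frost ring.
The annual ring at the bark edge is 2011 CE, so the frost ring dates to 2011 − 59 = 1952 CE.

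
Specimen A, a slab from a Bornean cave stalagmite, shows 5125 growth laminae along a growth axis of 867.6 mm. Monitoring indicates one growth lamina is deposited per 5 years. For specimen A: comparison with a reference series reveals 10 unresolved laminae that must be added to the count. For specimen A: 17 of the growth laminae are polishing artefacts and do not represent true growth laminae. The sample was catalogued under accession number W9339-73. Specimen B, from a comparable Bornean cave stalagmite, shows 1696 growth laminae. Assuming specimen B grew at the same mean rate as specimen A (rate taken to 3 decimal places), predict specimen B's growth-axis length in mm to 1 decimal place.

Specimen A: correcting the raw count gives 5125 − 17 + 10 = 5118 true growth laminae.
Specimen A: multiplying by 5 years per growth lamina: 5118 × 5 = 25590 years.
A: 867.6 mm over 25590 years gives 867.6 / 25590 ≈ 0.034 mm/year.
Specimen B: at 5 years per growth lamina, 1696 × 5 = 8480 years. B's length ≈ 0.034 × 8480 = 288.3 mm.

288.3 mm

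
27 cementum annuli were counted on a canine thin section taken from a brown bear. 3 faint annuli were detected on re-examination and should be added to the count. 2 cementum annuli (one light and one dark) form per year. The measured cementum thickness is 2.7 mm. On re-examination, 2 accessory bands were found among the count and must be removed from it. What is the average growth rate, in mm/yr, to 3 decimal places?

0.193 mm/yr

Correcting the raw count gives 27 − 2 + 3 = 28 true cementum annuli.
28 cementum annuli at 2 per year is 28 / 2 = 14 years.
Mean rate = 2.7 mm / 14 years ≈ 0.193 mm/yr.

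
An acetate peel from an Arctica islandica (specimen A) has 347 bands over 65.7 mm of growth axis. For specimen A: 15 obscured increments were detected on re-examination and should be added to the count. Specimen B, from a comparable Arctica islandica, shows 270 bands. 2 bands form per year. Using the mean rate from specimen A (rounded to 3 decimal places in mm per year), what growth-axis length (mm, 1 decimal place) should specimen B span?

49.0 mm

Specimen A: correcting the raw count gives 347 + 15 = 362 true bands.
Specimen A: 362 bands at 2 per year is 362 / 2 = 181 years.
A: Extension rate ≈ 65.7 / 181 = 0.363 mm/yr.
Specimen B: 270 bands at 2 per year is 270 / 2 = 135 years. For B, 0.363 mm/year × 135 years = 49.0 mm.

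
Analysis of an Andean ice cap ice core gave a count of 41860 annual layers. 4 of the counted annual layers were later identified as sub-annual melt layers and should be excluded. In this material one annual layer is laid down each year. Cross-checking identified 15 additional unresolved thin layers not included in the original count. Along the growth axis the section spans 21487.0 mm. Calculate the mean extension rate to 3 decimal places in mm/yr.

0.513 mm/yr

Adjusted count: 41860 − 4 + 15 = 41871 annual layers.
Extension rate ≈ 21487.0 / 41871 = 0.513 mm/yr.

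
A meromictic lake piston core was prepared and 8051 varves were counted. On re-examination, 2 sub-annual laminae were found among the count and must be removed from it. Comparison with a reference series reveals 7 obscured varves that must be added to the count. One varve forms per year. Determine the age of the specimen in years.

8056 years

Adjusted count: 8051 − 2 + 7 = 8056 varves.
One varve per year makes the duration 8056 years.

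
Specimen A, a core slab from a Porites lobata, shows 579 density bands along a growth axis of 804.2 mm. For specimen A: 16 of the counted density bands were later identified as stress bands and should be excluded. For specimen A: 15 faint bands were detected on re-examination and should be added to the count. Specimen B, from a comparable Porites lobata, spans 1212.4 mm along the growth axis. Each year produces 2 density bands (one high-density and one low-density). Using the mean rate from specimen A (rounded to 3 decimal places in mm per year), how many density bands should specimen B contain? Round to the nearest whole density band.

871 density bands

Specimen A: adjusted count: 579 − 16 + 15 = 578 density bands.
Specimen A: 578 density bands at 2 per year is 578 / 2 = 289 years.
A: Mean rate = 804.2 mm / 289 years ≈ 2.783 mm per year.
For B, 1212.4 / 2.783 = 435.64 years; at 2 density bands per year that is 435.64 × 2 ≈ 871 density bands.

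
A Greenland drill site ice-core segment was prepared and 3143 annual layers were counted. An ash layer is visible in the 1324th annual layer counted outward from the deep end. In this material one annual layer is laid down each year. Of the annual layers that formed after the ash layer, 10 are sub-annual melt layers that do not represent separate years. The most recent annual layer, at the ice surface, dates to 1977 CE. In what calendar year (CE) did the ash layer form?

The ash layer sits at annual layer 1324 from the deep end, so 3143 − 1324 = 1819 annual layers formed after it.
Removing the 10 false annual layers leaves 1819 − 10 = 1809 true annual layers beyond the ash layer.
The annual layer at the ice surface is 1977 CE, so the ash layer dates to 1977 − 1809 = 168 CE.

168 CE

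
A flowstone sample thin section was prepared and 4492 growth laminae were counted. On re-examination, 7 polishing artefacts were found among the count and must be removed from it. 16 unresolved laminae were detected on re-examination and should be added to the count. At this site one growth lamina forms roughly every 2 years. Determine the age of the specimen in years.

Adjusted count: 4492 − 7 + 16 = 4501 growth laminae.
Multiplying by 2 years per growth lamina: 4501 × 2 = 9002 years.

9002 yr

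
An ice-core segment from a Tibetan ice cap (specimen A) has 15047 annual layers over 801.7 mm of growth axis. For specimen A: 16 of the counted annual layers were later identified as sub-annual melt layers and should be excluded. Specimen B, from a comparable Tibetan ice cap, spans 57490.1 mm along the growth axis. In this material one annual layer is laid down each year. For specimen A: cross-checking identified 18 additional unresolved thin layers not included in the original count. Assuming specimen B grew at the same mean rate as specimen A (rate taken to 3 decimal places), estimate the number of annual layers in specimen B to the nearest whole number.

1084719 annual layers

Specimen A: true annual layer count = 15047 − 16 + 18 = 15049.
A: 801.7 mm over 15049 years gives 801.7 / 15049 ≈ 0.053 mm per year.
B spans 57490.1 / 0.053 = 1084718.87 years ≈ 1084719 annual layers.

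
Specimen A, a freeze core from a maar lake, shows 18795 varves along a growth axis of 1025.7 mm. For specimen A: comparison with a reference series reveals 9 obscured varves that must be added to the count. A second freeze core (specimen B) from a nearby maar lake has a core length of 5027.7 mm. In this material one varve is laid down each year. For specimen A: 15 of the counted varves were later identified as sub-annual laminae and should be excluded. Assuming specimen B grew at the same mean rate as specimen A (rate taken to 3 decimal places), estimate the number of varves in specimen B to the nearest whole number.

Specimen A: true varve count = 18795 − 15 + 9 = 18789.
A: Mean rate = 1025.7 mm / 18789 years ≈ 0.055 mm per year.
B spans 5027.7 / 0.055 = 91412.73 years ≈ 91413 varves.

91413 varves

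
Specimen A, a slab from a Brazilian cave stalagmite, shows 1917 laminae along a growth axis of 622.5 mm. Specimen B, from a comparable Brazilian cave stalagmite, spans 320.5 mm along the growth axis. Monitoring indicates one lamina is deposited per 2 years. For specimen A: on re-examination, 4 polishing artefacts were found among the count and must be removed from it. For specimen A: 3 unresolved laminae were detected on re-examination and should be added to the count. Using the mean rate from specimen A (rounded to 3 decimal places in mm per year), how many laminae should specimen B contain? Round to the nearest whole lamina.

Specimen A: after corrections the count is 1917 − 4 + 3 = 1916 laminae.
Specimen A: 1916 laminae at 2 years each span 1916 × 2 = 3832 years.
A: Extension rate ≈ 622.5 / 3832 = 0.162 mm/year.
For B, 320.5 / 0.162 = 1978.40 years; at 2 years per lamina that is 1978.40 / 2 ≈ 989 laminae.

989 laminae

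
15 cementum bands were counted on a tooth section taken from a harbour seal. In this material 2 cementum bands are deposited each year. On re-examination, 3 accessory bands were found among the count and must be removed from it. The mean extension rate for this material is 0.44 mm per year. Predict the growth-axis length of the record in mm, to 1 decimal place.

2.6 mm

Correcting the raw count gives 15 − 3 = 12 true cementum bands.
12 cementum bands at 2 per year is 12 / 2 = 6 years.
6 years at 0.44 mm/year gives 0.44 × 6 = 2.6 mm.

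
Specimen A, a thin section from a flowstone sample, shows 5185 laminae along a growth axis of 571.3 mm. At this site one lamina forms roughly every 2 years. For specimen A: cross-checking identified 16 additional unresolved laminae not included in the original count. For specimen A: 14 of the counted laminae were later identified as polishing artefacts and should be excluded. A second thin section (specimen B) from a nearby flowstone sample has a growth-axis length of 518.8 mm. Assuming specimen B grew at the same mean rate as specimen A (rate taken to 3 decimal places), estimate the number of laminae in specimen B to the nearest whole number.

4716 laminae

Specimen A: correcting the raw count gives 5185 − 14 + 16 = 5187 true laminae.
Specimen A: at 2 years per lamina, 5187 × 2 = 10374 years.
A: Extension rate ≈ 571.3 / 10374 = 0.055 mm/yr.
For B, 518.8 / 0.055 = 9432.73 years; at 2 years per lamina that is 9432.73 / 2 ≈ 4716 laminae.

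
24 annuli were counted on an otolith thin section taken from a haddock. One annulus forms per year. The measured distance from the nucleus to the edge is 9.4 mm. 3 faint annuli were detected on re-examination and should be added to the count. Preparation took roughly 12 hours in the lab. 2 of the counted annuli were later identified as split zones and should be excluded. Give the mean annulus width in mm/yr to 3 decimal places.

Correcting the raw count gives 24 − 2 + 3 = 25 true annuli.
9.4 mm over 25 years gives 9.4 / 25 ≈ 0.376 mm/yr.

0.376 mm/yr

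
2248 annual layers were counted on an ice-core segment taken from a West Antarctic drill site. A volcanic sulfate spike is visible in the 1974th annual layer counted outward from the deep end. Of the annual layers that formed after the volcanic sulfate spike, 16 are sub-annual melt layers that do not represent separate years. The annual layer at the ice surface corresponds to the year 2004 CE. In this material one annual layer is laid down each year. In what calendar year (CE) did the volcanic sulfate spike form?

1746 CE

Between annual layer 1974 and the ice surface there are 2248 − 1974 = 274 annual layers.
274 − 16 false = 258 true annual layers after the volcanic sulfate spike.
2004 − 258 = 1746 CE.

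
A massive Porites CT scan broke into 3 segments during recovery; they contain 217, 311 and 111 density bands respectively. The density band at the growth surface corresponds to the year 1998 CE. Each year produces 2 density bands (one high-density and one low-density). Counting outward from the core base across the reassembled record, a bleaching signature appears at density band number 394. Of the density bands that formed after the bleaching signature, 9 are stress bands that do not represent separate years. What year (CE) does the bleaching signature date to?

Total density bands = 217 + 311 + 111 = 639.
Between density band 394 and the growth surface there are 639 − 394 = 245 density bands.
Excluding 9 false density bands: 245 − 9 = 236.
Dividing by 2 density bands per year: 236 / 2 = 118 years.
Counting back 118 years from 1998 CE places the bleaching signature in 1998 − 118 = 1880 CE.

1880 CE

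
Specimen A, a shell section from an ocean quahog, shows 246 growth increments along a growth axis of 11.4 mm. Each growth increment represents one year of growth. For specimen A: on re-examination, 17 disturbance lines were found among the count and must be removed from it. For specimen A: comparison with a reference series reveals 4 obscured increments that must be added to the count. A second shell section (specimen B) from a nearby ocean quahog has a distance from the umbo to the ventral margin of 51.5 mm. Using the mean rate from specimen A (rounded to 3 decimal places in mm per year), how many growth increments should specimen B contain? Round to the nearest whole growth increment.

Specimen A: true growth increment count = 246 − 17 + 4 = 233.
A: 11.4 mm over 233 years gives 11.4 / 233 ≈ 0.049 mm/yr.
For B, 51.5 / 0.049 = 1051.02 years ≈ 1051 growth increments.

1051 growth increments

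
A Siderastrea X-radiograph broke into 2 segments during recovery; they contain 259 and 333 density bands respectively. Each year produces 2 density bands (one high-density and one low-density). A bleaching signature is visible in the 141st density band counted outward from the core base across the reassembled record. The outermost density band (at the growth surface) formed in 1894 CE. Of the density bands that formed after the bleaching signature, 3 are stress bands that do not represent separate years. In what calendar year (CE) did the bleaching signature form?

1670 CE

Total density bands = 259 + 333 = 592.
Between density band 141 and the growth surface there are 592 − 141 = 451 density bands.
Excluding 3 false density bands: 451 − 3 = 448.
With 2 density bands per year, 448 / 2 = 224 years.
1894 − 224 = 1670 CE.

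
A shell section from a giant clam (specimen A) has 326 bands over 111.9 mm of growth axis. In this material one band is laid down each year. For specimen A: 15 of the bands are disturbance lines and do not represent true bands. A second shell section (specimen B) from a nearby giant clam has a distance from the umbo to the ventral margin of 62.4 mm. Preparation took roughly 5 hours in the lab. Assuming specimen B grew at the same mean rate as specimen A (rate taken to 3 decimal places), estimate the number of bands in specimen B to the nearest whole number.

173 bands

Specimen A: adjusted count: 326 − 15 = 311 bands.
A: 111.9 mm over 311 years gives 111.9 / 311 ≈ 0.360 mm/year.
For B, 62.4 / 0.360 = 173.33 years ≈ 173 bands.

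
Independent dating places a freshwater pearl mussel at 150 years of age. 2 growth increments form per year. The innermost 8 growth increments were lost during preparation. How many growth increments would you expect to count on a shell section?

292 growth increments

Expected growth increments: 150 × 2 = 300.
300 − 8 missed = 292 growth increments expected in the prepared section.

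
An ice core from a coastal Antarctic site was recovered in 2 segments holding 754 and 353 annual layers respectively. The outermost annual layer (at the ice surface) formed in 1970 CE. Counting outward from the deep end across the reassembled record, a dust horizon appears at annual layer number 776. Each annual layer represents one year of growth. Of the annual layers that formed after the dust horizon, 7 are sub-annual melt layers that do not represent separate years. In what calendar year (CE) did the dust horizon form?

1646 CE

Total annual layers = 754 + 353 = 1107.
1107 − 776 = 331 annual layers lie beyond the dust horizon toward the ice surface.
Removing the 7 false annual layers leaves 331 − 7 = 324 true annual layers beyond the dust horizon.
1970 − 324 = 1646 CE.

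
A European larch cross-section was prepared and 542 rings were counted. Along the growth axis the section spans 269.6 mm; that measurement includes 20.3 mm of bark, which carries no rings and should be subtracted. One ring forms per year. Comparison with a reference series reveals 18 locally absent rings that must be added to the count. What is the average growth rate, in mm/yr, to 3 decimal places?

0.445 mm/yr

True ring count = 542 + 18 = 560.
Removing the 20.3 mm offcut leaves 269.6 − 20.3 = 249.3 mm.
249.3 mm over 560 years gives 249.3 / 560 ≈ 0.445 mm/yr.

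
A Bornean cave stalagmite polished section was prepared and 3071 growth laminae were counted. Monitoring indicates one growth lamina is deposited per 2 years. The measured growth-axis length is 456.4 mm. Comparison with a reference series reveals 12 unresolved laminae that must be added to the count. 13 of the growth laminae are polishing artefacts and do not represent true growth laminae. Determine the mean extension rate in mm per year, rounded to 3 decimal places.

True growth lamina count = 3071 − 13 + 12 = 3070.
3070 growth laminae at 2 years each span 3070 × 2 = 6140 years.
Mean rate = 456.4 mm / 6140 years ≈ 0.074 mm per year.

0.074 mm per year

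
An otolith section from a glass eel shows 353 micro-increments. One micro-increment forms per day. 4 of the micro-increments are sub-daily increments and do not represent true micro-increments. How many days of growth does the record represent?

Adjusted count: 353 − 4 = 349 micro-increments.
With a one-to-one micro-increment periodicity this is 349 days.

349 days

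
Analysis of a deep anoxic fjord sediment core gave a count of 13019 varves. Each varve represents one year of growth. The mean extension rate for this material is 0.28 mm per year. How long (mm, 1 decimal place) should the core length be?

The record spans 13019 years at 0.28 mm per year.
Length ≈ 0.28 × 13019 = 3645.3 mm.

3645.3 mm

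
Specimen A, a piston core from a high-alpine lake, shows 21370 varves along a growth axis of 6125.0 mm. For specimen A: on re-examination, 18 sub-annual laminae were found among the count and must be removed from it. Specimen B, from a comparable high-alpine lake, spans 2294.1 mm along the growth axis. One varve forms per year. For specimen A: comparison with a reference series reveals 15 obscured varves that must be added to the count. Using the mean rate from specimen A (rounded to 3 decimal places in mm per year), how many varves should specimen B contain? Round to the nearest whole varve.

7993 varves

Specimen A: correcting the raw count gives 21370 − 18 + 15 = 21367 true varves.
A: 6125.0 mm over 21367 years gives 6125.0 / 21367 ≈ 0.287 mm per year.
Specimen B: 2294.1 mm / 0.287 mm per year = 7993.38 years ≈ 7993 varves.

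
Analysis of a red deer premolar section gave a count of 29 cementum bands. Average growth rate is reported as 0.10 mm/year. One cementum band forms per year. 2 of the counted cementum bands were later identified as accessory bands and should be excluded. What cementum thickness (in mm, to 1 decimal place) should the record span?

Adjusted count: 29 − 2 = 27 cementum bands.
Predicted length = 0.10 mm/year × 27 years = 2.7 mm.

2.7 mm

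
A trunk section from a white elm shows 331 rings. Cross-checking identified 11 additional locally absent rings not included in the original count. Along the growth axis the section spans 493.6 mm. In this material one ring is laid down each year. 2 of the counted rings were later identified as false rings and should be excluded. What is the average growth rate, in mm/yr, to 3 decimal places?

After corrections the count is 331 − 2 + 11 = 340 rings.
Extension rate ≈ 493.6 / 340 = 1.452 mm/yr.

1.452 mm/yr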